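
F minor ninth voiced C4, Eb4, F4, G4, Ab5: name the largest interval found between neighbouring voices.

Adjacent intervals: C4→Eb4 = minor third; Eb4→F4 = major second; F4→G4 = major second; G4→Ab5 = minor ninth.
The largest is G4 to Ab5, a minor ninth (13 semitones).

minor ninth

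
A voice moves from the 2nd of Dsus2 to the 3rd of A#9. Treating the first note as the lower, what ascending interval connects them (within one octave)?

Dsus2 has E as its 2nd, and A#9 has C## as its 3rd.
E up to C## is 10 semitones, a half step wider than a major sixth, so the interval is augmented.

augmented sixth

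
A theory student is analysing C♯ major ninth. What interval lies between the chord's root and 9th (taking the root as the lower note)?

major ninth

The chord tones of C♯maj9 are C♯–E♯–G♯–B♯–D♯.
Root = C♯; 9th = D♯.
C♯ up to D♯ spans 9 letter names and 14 semitones — a major ninth.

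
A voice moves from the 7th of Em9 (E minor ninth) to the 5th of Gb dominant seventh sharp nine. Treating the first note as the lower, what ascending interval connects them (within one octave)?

The 7th of Em9 (E minor ninth) is D; the 5th of Gb dominant seventh sharp nine is Db.
From D to Db: 11 semitones over an octave = diminished.

diminished 8th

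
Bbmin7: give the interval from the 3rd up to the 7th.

Bb-7 is spelled Bb–Db–F–Ab.
3rd = Db; 7th = Ab.
Db up to Ab spans 5 letter names and 7 semitones — a perfect fifth.

perfect fifth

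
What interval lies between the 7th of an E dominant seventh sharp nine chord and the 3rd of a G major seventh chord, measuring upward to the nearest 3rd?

major 6th

The 7th of E dominant seventh sharp nine is D; the 3rd of G major seventh is B.
From D to B is 9 semitones, exactly the major sixth.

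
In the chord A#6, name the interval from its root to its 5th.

A#6 is spelled A#–C##–E#–F##.
So we need the interval from A# up to E#.
From A# to E# is 7 semitones, exactly the perfect fifth.

perfect fifth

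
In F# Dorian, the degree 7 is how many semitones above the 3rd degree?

7

The scale is F# G# A B C# D# E.
A up to E is a perfect fifth — 7 semitones.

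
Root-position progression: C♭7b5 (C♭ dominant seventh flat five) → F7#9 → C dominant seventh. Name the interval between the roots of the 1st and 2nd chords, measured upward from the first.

augmented fourth

The roots are C♭ and F.
4 letter names make it a fourth; at 6 semitones (a half step wider than perfect) the quality is augmented.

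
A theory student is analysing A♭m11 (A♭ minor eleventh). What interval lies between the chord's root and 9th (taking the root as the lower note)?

A♭m11 (A♭ minor eleventh) is spelled A♭ C♭ E♭ G♭ B♭ D♭.
So we need the interval from A♭ up to B♭.
From A♭ to B♭ is 14 semitones, exactly the major ninth.

major ninth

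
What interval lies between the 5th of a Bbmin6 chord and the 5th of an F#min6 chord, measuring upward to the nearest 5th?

A5

The 5th of Bbmin6 is F; the 5th of F#min6 is C#.
From F to C#: 8 semitones over a fifth = augmented.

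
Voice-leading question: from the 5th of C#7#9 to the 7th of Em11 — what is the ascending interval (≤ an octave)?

d5

C#7#9 has G# as its 5th, and Em11 has D as its 7th.
G# up to D is 6 semitones, a half step narrower than a perfect fifth, so the interval is diminished.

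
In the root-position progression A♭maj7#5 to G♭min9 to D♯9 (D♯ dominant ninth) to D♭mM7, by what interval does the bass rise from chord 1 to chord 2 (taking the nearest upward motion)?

The roots are A♭ and G♭.
A♭ up to G♭ is 10 semitones, a half step narrower than a major seventh, so the interval is minor.

minor 7th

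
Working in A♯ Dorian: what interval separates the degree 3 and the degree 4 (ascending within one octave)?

major 2nd

A♯ dorian: A♯ B♯ C♯ D♯ E♯ F𝄪 G♯.
The degree 3 is C♯ and the 4th scale degree is D♯.
C♯ up to D♯ spans 2 letter names and 2 semitones — a major second.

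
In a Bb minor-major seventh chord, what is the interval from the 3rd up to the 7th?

augmented fifth

Bb minor-major seventh is spelled Bb Db F A.
3rd = Db; 7th = A.
From Db to A: 8 semitones over a fifth = augmented.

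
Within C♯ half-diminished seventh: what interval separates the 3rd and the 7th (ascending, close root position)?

Spelling the chord: C♯-E-G-B.
So we need the interval from E up to B.
E up to B spans 5 letter names and 7 semitones — a perfect fifth.

perfect fifth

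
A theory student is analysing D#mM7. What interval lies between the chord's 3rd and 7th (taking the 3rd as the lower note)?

Spelling the chord: D# F# A# C##.
So we need the interval from F# up to C##.
5 letter names make it a fifth; at 8 semitones (a half step wider than perfect) the quality is augmented.

augmented 5th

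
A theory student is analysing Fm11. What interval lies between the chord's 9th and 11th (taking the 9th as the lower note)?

Fm11 (F minor eleventh): F-Ab-C-Eb-G-Bb.
9th = G; 11th = Bb.
G up to Bb is 3 semitones, a half step narrower than a major third, so the interval is minor.

minor third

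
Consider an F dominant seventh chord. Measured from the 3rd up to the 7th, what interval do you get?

Spelling the chord: F-A-C-Eb.
So we need the interval from A up to Eb.
From A to Eb: 6 semitones over a fifth = diminished.

diminished fifth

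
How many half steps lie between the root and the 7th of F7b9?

The chord tones of F7b9 are F-A-C-E♭-G♭.
F to E♭ is a minor seventh: 10 semitones.

10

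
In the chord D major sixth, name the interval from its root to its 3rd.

The chord tones of D6 are D–F#–A–B.
That puts D below F#.
D up to F# spans 3 letter names and 4 semitones — a major third.

major third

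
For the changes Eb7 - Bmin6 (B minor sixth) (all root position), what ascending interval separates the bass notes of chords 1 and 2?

augmented 5th

The roots are Eb and B.
From Eb to B: 8 semitones over a fifth = augmented.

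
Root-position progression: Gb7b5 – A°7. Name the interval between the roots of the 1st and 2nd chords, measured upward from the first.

A2

The roots are Gb and A.
From Gb to A: 3 semitones over a second = augmented.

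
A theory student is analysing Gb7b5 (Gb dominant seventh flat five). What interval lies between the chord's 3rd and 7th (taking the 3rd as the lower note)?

Gb7b5 is spelled Gb Bb Dbb Fb.
The 3rd is Bb and the 7th is Fb.
5 letter names make it a fifth; at 6 semitones (a half step narrower than perfect) the quality is diminished.

diminished fifth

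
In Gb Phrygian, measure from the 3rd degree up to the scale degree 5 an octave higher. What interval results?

M10

Spelling Gb Phrygian: Gb Abb Bbb Cb Db Ebb Fb.
So we need the interval from Bbb up to Db.
Bbb up to Db spans 10 letter names and 16 semitones — a major tenth.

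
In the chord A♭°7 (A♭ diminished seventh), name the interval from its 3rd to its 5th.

minor third

A♭°7: A♭-C♭-E𝄫-G𝄫.
3rd = C♭; 5th = E𝄫.
From C♭ to E𝄫: 3 semitones over a third = minor.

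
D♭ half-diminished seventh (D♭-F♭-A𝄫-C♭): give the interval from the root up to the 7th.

minor 7th

The root is D♭ and the 7th is C♭.
7 letter names make it a seventh; at 10 semitones (a half step narrower than major) the quality is minor.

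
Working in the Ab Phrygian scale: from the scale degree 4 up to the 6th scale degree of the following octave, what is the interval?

The scale runs Ab Bbb Cb Db Eb Fb Gb.
That puts Db below Fb.
Db up to Fb is 15 semitones, a half step narrower than a major tenth, so the interval is minor.

minor tenth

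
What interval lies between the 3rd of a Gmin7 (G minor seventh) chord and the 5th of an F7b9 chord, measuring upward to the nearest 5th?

major second

Gmin7 (G minor seventh) has Bb as its 3rd, and F7b9 has C as its 5th.
Counting 2 letters and 2 half steps from Bb gives a major second.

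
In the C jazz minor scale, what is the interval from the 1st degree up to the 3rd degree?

C melodic minor: C D Eb F G A B.
1st degree = C; 3rd degree = Eb.
C up to Eb is 3 semitones, a half step narrower than a major third, so the interval is minor.

minor third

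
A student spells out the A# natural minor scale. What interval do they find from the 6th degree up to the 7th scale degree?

The scale runs A# B# C# D# E# F# G#.
6th degree = F#; 7th scale degree = G#.
Counting 2 letters and 2 half steps from F# gives a major second.

M2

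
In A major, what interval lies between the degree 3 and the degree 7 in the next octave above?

perfect twelfth

A major: A B C♯ D E F♯ G♯.
That puts C♯ below G♯.
Counting 12 letters and 19 half steps from C♯ gives a perfect twelfth.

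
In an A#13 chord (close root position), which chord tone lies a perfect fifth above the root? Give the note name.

E#

A#13 is spelled A#-C##-E#-G#-B#-F##.
The root is A#. A perfect fifth above A# is E#.
E# is the chord's 5th.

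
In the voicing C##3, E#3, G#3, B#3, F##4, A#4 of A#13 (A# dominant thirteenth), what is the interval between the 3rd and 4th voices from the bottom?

major third

Those voices are G#3 and B#3.
From G# to B# is 4 semitones, exactly the major third.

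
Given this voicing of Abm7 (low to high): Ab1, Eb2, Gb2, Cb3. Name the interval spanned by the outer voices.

m10

The outer voices are Ab1 and Cb3.
From Ab to Cb: 15 semitones over a tenth = minor.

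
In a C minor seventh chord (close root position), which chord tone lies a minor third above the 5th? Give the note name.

Bb

C-7 (C minor seventh): C–Eb–G–Bb.
The 5th is G. A minor third above G is Bb.
Bb is the chord's 7th.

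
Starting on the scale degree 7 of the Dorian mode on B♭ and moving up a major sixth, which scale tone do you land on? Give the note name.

F

The scale is B♭ C D♭ E♭ F G A♭.
The scale degree 7 is A♭; a major sixth above that is F — scale degree 5.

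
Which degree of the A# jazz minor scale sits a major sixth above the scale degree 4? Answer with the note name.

The scale is A# B# C# D# E# F## G##.
The scale degree 4 is D#; a major sixth above that is B# — scale degree 2.

B#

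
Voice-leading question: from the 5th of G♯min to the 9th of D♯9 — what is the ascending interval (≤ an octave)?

The 5th of G♯min is D♯; the 9th of D♯9 is E♯.
D♯ up to E♯ spans 2 letter names and 2 semitones — a major second.

major second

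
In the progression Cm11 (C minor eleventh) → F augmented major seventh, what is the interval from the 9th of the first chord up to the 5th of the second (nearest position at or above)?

M7

The 9th of Cm11 (C minor eleventh) is D; the 5th of F augmented major seventh is C#.
D up to C# spans 7 letter names and 11 semitones — a major seventh.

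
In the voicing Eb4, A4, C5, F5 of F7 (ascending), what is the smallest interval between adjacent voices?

Adjacent intervals: Eb4→A4 = augmented fourth; A4→C5 = minor third; C5→F5 = perfect fourth.
The smallest is A4 to C5, a minor third (3 semitones).

minor third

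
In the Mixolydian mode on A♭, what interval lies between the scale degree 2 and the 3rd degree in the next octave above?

M9

The scale runs A♭ B♭ C D♭ E♭ F G♭.
So we need the interval from B♭ up to C.
B♭ up to C spans 9 letter names and 14 semitones — a major ninth.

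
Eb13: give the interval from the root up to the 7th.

Spelling the chord: Eb-G-Bb-Db-F-C.
So we need the interval from Eb up to Db.
7 letter names make it a seventh; at 10 semitones (a half step narrower than major) the quality is minor.

minor 7th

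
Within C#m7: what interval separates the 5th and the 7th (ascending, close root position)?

minor third

Spelling the chord: C# E G# B.
5th = G#; 7th = B.
G# up to B is 3 semitones, a half step narrower than a major third, so the interval is minor.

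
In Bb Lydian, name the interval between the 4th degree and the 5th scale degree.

m2

Bb lydian: Bb C D E F G A.
So we need the interval from E up to F.
E up to F is 1 semitone, a half step narrower than a major second, so the interval is minor.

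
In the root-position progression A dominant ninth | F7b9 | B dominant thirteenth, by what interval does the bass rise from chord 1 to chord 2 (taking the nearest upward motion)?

The roots are A and F.
6 letter names make it a sixth; at 8 semitones (a half step narrower than major) the quality is minor.

m6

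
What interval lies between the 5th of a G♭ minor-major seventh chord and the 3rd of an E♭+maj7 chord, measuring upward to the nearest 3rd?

G♭ minor-major seventh has D♭ as its 5th, and E♭+maj7 has G as its 3rd.
D♭ up to G is 6 semitones, a half step wider than a perfect fourth, so the interval is augmented.

augmented fourth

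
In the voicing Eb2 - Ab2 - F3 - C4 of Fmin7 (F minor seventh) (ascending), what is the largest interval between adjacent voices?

Adjacent intervals: Eb2→Ab2 = perfect fourth; Ab2→F3 = major sixth; F3→C4 = perfect fifth.
The largest is Ab2 to F3, a major sixth (9 semitones).

M6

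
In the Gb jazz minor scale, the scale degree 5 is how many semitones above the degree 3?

4

The scale is Gb Ab Bbb Cb Db Eb F.
Bbb up to Db is a major third — 4 semitones.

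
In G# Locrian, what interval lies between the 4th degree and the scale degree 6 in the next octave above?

The scale runs G# A B C# D E F#.
So we need the interval from C# up to E.
10 letter names make it a tenth; at 15 semitones (a half step narrower than major) the quality is minor.

minor 10th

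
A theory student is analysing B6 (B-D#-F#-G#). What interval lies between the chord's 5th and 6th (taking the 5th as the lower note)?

That puts F# below G#.
From F# to G# is 2 semitones, exactly the major second.

M2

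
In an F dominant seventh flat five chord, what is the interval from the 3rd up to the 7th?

diminished 5th

F dominant seventh flat five: F-A-Cb-Eb.
The 3rd is A and the 7th is Eb.
5 letter names make it a fifth; at 6 semitones (a half step narrower than perfect) the quality is diminished.
That tritone between 3rd and 7th is what gives the dominant seventh its pull toward resolution.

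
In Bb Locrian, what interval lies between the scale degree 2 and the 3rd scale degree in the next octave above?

major 9th

Spelling Bb Locrian: Bb Cb Db Eb Fb Gb Ab.
That puts Cb below Db.
Cb up to Db spans 9 letter names and 14 semitones — a major ninth.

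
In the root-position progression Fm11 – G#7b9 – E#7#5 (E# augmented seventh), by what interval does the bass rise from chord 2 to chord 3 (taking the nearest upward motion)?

The roots are G# and E#.
Counting 6 letters and 9 half steps from G# gives a major sixth.

major sixth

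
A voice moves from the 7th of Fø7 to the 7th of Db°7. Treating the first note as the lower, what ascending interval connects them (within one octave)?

The 7th of Fø7 is Eb; the 7th of Db°7 is Cbb.
6 letter names make it a sixth; at 7 semitones (a whole step narrower than major) the quality is diminished.

diminished 6th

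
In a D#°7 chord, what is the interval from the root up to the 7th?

d7

The chord tones of D#°7 (D# diminished seventh) are D#, F#, A, C.
So we need the interval from D# up to C.
From D# to C: 9 semitones over a seventh = diminished.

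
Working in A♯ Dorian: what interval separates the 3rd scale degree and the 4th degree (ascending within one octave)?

The scale runs A♯ B♯ C♯ D♯ E♯ F𝄪 G♯.
That puts C♯ below D♯.
Counting 2 letters and 2 half steps from C♯ gives a major second.

major second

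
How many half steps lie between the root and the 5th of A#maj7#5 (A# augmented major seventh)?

The chord tones of A# augmented major seventh are A# C## E## G##.
A# to E## is an augmented fifth: 8 semitones.

8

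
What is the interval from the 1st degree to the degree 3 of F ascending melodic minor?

Spelling F ascending melodic minor: F G Ab Bb C D E.
So we need the interval from F up to Ab.
3 letter names make it a third; at 3 semitones (a half step narrower than major) the quality is minor.

minor third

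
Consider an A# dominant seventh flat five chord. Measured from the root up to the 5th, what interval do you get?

A# dominant seventh flat five: A# C## E G#.
That puts A# below E.
5 letter names make it a fifth; at 6 semitones (a half step narrower than perfect) the quality is diminished.

diminished fifth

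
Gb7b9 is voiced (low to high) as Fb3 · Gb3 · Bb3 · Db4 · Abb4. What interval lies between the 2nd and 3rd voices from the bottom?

major third

Those voices are Gb3 and Bb3.
Gb up to Bb spans 3 letter names and 4 semitones — a major third.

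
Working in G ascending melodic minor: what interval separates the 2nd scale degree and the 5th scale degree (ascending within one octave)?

perfect 4th

The scale runs G A Bb C D E F#.
So we need the interval from A up to D.
From A to D is 5 semitones, exactly the perfect fourth.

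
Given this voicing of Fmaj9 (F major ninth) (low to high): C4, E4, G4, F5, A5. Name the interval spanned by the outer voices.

major 13th

The outer voices are C4 and A5.
Counting 13 letters and 21 half steps from C gives a major thirteenth.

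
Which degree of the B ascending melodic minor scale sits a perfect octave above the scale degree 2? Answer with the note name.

The scale is B C# D E F# G# A#.
The scale degree 2 is C#; a perfect octave above that is C# — scale degree 2.

C#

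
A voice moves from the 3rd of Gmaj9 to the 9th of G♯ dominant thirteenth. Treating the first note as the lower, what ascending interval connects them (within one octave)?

The 3rd of Gmaj9 is B; the 9th of G♯ dominant thirteenth is A♯.
B up to A♯ spans 7 letter names and 11 semitones — a major seventh.

major seventh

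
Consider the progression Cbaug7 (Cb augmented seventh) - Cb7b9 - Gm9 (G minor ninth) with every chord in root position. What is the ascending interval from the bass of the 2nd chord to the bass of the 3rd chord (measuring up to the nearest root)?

augmented 5th

The roots are Cb and G.
5 letter names make it a fifth; at 8 semitones (a half step wider than perfect) the quality is augmented.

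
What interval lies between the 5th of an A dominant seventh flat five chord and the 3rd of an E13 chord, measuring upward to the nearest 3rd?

augmented 3rd

The 5th of A dominant seventh flat five is Eb; the 3rd of E13 is G#.
Eb up to G# is 5 semitones, a half step wider than a major third, so the interval is augmented.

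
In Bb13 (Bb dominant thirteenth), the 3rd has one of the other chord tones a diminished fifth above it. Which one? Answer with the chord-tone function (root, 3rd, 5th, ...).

Bb dominant thirteenth is spelled Bb D F Ab C G.
The 3rd is D. A diminished fifth above D is Ab.
Ab is the chord's 7th.

7th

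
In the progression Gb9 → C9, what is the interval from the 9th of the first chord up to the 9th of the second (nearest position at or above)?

The 9th of Gb9 is Ab; the 9th of C9 is D.
From Ab to D: 6 semitones over a fourth = augmented.

augmented fourth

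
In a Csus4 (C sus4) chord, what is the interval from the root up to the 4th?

Csus4 (C sus4): C F G.
So we need the interval from C up to F.
Counting 4 letters and 5 half steps from C gives a perfect fourth.

P4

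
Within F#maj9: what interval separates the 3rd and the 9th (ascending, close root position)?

minor seventh

The chord tones of F#maj9 are F#, A#, C#, E#, G#.
So we need the interval from A# up to G#.
7 letter names make it a seventh; at 10 semitones (a half step narrower than major) the quality is minor.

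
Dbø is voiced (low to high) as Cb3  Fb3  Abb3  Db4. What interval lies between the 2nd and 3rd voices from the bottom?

Those voices are Fb3 and Abb3.
From Fb to Abb: 3 semitones over a third = minor.

minor third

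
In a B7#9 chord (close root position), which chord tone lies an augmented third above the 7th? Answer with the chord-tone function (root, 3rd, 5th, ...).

B7#9 is spelled B–D#–F#–A–C##.
The 7th is A. An augmented third above A is C##.
C## is the chord's 9th.

9th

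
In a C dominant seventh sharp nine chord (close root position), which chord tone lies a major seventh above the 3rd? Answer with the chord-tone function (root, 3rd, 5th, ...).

Spelling the chord: C-E-G-Bb-D#.
The 3rd is E. A major seventh above E is D#.
D# is the chord's 9th.

9th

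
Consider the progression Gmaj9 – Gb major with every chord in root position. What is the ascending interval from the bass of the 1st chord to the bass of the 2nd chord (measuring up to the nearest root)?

diminished 8th

The roots are G and Gb.
8 letter names make it an octave; at 11 semitones (a half step narrower than perfect) the quality is diminished.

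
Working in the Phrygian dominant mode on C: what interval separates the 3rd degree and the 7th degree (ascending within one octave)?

diminished fifth

C phrygian dominant: C Db E F G Ab Bb.
That puts E below Bb.
From E to Bb: 6 semitones over a fifth = diminished.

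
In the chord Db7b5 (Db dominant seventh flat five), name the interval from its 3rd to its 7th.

Spelling the chord: Db, F, Abb, Cb.
That puts F below Cb.
5 letter names make it a fifth; at 6 semitones (a half step narrower than perfect) the quality is diminished.

diminished fifth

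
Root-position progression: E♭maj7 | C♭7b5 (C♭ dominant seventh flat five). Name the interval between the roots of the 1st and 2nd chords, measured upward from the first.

minor sixth

The roots are E♭ and C♭.
6 letter names make it a sixth; at 8 semitones (a half step narrower than major) the quality is minor.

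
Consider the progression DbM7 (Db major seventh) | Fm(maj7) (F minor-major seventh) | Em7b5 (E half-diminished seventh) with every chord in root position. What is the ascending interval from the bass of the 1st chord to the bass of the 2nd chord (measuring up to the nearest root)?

The roots are Db and F.
Counting 3 letters and 4 half steps from Db gives a major third.

major third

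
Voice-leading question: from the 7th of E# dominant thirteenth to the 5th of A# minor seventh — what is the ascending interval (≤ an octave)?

major 2nd

E# dominant thirteenth has D# as its 7th, and A# minor seventh has E# as its 5th.
From D# to E# is 2 semitones, exactly the major second.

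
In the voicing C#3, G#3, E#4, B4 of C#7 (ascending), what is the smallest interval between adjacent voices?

d5

Adjacent intervals: C#3→G#3 = perfect fifth; G#3→E#4 = major sixth; E#4→B4 = diminished fifth.
The smallest is E#4 to B4, a diminished fifth (6 semitones).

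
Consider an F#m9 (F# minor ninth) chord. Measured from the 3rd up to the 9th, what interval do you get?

Spelling the chord: F#, A, C#, E, G#.
So we need the interval from A up to G#.
Counting 7 letters and 11 half steps from A gives a major seventh.

M7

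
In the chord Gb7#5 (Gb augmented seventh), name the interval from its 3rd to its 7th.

diminished fifth

Gb+7: Gb Bb D Fb.
That puts Bb below Fb.
From Bb to Fb: 6 semitones over a fifth = diminished.
That tritone between 3rd and 7th is what gives the dominant seventh its pull toward resolution.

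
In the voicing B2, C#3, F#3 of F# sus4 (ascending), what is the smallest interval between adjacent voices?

major second

Adjacent intervals: B2→C#3 = major second; C#3→F#3 = perfect fourth.
The smallest is B2 to C#3, a major second (2 semitones).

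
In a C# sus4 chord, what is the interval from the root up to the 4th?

The chord tones of C#sus4 are C# F# G#.
That puts C# below F#.
Counting 4 letters and 5 half steps from C# gives a perfect fourth.

perfect fourth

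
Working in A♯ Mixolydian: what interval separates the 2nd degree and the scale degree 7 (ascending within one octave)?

Spelling A♯ Mixolydian: A♯ B♯ C𝄪 D♯ E♯ F𝄪 G♯.
So we need the interval from B♯ up to G♯.
B♯ up to G♯ is 8 semitones, a half step narrower than a major sixth, so the interval is minor.

minor 6th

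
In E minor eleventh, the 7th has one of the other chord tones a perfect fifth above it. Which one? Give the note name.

A

The chord tones of Em11 are E G B D F♯ A.
The 7th is D. A perfect fifth above D is A.
A is the chord's 11th.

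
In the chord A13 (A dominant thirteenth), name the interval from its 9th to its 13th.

Spelling the chord: A, C#, E, G, B, F#.
So we need the interval from B up to F#.
From B to F# is 7 semitones, exactly the perfect fifth.

P5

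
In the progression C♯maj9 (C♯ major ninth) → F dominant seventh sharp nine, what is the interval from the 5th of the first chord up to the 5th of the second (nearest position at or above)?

diminished fourth

C♯maj9 (C♯ major ninth) has G♯ as its 5th, and F dominant seventh sharp nine has C as its 5th.
From G♯ to C: 4 semitones over a fourth = diminished.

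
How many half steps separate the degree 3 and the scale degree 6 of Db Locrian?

The scale is Db Ebb Fb Gb Abb Bbb Cb.
Fb up to Bbb is a perfect fourth — 5 semitones.

5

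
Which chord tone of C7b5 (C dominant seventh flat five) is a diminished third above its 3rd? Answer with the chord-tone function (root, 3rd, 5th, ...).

5th

The chord tones of C dominant seventh flat five are C, E, G♭, B♭.
The 3rd is E. A diminished third above E is G♭.
G♭ is the chord's 5th.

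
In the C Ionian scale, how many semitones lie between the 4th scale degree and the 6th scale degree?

4

The scale is C D E F G A B.
F up to A is a major third — 4 semitones.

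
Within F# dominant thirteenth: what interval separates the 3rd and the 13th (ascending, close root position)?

The chord tones of F#13 are F#-A#-C#-E-G#-D#.
That puts A# below D#.
From A# to D# is 17 semitones, exactly the perfect eleventh.

perfect 11th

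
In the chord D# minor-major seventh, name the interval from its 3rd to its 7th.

augmented fifth

D#m(maj7) (D# minor-major seventh): D#, F#, A#, C##.
3rd = F#; 7th = C##.
F# up to C## is 8 semitones, a half step wider than a perfect fifth, so the interval is augmented.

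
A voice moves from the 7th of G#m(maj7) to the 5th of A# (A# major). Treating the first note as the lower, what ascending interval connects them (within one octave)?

minor 7th

G#m(maj7) has F## as its 7th, and A# (A# major) has E# as its 5th.
From F## to E#: 10 semitones over a seventh = minor.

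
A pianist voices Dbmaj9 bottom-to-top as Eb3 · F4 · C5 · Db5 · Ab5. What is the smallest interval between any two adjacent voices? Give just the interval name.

minor second

Adjacent intervals: Eb3→F4 = major ninth; F4→C5 = perfect fifth; C5→Db5 = minor second; Db5→Ab5 = perfect fifth.
The smallest is C5 to Db5, a minor second (1 semitone).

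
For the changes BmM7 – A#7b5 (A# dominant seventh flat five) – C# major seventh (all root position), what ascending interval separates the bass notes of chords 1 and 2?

major seventh

The roots are B and A#.
B up to A# spans 7 letter names and 11 semitones — a major seventh.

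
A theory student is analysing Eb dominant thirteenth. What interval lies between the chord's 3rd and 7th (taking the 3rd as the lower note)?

d5

Eb13 is spelled Eb–G–Bb–Db–F–C.
So we need the interval from G up to Db.
G up to Db is 6 semitones, a half step narrower than a perfect fifth, so the interval is diminished.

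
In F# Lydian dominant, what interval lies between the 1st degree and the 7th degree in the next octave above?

F# lydian dominant: F# G# A# B# C# D# E.
So we need the interval from F# up to E.
14 letter names make it a fourteenth; at 22 semitones (a half step narrower than major) the quality is minor.

minor 14th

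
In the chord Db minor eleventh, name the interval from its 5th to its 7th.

minor third

The chord tones of Dbm11 are Db-Fb-Ab-Cb-Eb-Gb.
That puts Ab below Cb.
3 letter names make it a third; at 3 semitones (a half step narrower than major) the quality is minor.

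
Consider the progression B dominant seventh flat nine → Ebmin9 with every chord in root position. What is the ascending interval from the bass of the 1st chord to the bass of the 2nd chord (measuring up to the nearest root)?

The roots are B and Eb.
B up to Eb is 4 semitones, a half step narrower than a perfect fourth, so the interval is diminished.

diminished fourth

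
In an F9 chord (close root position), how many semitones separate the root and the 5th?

Spelling the chord: F–A–C–Eb–G.
F to C is a perfect fifth: 7 semitones.

7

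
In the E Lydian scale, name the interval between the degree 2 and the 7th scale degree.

Spelling the E Lydian scale: E F# G# A# B C# D#.
So we need the interval from F# up to D#.
Counting 6 letters and 9 half steps from F# gives a major sixth.

major sixth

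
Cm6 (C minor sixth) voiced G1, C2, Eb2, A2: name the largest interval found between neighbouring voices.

augmented fourth

Adjacent intervals: G1→C2 = perfect fourth; C2→Eb2 = minor third; Eb2→A2 = augmented fourth.
The largest is Eb2 to A2, an augmented fourth (6 semitones).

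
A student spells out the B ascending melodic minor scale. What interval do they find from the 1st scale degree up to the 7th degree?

Spelling the B ascending melodic minor scale: B C# D E F# G# A#.
1st scale degree = B; 7th degree = A#.
Counting 7 letters and 11 half steps from B gives a major seventh.

major seventh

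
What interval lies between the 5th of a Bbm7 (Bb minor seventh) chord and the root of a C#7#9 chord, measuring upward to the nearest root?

augmented 5th

The 5th of Bbm7 (Bb minor seventh) is F; the root of C#7#9 is C#.
F up to C# is 8 semitones, a half step wider than a perfect fifth, so the interval is augmented.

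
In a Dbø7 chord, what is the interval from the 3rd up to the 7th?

Db half-diminished seventh: Db Fb Abb Cb.
So we need the interval from Fb up to Cb.
Fb up to Cb spans 5 letter names and 7 semitones — a perfect fifth.

perfect fifth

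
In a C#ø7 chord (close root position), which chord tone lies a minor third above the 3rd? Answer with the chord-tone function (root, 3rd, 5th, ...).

C#ø7 is spelled C# E G B.
The 3rd is E. A minor third above E is G.
G is the chord's 5th.

5th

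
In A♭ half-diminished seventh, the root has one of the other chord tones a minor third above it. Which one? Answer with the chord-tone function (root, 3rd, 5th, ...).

3rd

A♭ø (A♭ half-diminished seventh) is spelled A♭-C♭-E𝄫-G♭.
The root is A♭. A minor third above A♭ is C♭.
C♭ is the chord's 3rd.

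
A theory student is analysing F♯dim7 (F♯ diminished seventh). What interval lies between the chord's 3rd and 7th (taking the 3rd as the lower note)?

F♯dim7: F♯–A–C–E♭.
The 3rd is A and the 7th is E♭.
5 letter names make it a fifth; at 6 semitones (a half step narrower than perfect) the quality is diminished.

diminished fifth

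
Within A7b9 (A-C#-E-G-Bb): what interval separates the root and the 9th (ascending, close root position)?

m9

So we need the interval from A up to Bb.
From A to Bb: 13 semitones over a ninth = minor.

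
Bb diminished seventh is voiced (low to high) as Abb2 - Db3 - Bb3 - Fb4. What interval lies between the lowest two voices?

Those voices are Abb2 and Db3.
Abb up to Db is 6 semitones, a half step wider than a perfect fourth, so the interval is augmented.

augmented 4th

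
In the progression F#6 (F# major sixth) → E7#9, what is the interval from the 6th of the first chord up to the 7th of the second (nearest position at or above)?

F#6 (F# major sixth) has D# as its 6th, and E7#9 has D as its 7th.
From D# to D: 11 semitones over an octave = diminished.

d8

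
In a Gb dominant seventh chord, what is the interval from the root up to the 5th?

The chord tones of Gb dominant seventh are Gb Bb Db Fb.
So we need the interval from Gb up to Db.
Gb up to Db spans 5 letter names and 7 semitones — a perfect fifth.

perfect fifth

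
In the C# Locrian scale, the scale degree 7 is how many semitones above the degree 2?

9

The scale is C# D E F# G A B.
D up to B is a major sixth — 9 semitones.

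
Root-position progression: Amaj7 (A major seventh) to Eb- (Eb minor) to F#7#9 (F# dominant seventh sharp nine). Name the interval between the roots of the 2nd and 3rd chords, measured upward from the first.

augmented second

The roots are Eb and F#.
Eb up to F# is 3 semitones, a half step wider than a major second, so the interval is augmented.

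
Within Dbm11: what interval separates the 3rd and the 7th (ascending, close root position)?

Db minor eleventh: Db–Fb–Ab–Cb–Eb–Gb.
The 3rd is Fb and the 7th is Cb.
Fb up to Cb spans 5 letter names and 7 semitones — a perfect fifth.

perfect fifth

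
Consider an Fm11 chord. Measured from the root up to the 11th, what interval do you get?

The chord tones of Fm11 (F minor eleventh) are F-Ab-C-Eb-G-Bb.
That puts F below Bb.
F up to Bb spans 11 letter names and 17 semitones — a perfect eleventh.

P11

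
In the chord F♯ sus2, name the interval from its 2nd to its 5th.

perfect fourth

F♯ sus2: F♯, G♯, C♯.
2nd = G♯; 5th = C♯.
From G♯ to C♯ is 5 semitones, exactly the perfect fourth.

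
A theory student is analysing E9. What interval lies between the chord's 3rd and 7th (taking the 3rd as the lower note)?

E9 is spelled E-G♯-B-D-F♯.
3rd = G♯; 7th = D.
G♯ up to D is 6 semitones, a half step narrower than a perfect fifth, so the interval is diminished.
This 3–7 tritone is the characteristic tension at the heart of the dominant sound.

diminished 5th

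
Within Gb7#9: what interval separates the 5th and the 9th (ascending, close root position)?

A5

Spelling the chord: Gb–Bb–Db–Fb–A.
The 5th is Db and the 9th is A.
Db up to A is 8 semitones, a half step wider than a perfect fifth, so the interval is augmented.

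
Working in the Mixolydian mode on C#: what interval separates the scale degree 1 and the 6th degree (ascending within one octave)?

C# mixolydian: C# D# E# F# G# A# B.
The scale degree 1 is C# and the degree 6 is A#.
From C# to A# is 9 semitones, exactly the major sixth.

major 6th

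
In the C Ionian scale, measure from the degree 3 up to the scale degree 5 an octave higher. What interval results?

minor tenth

Spelling the C Ionian scale: C D E F G A B.
The degree 3 is E and the 5th scale degree (up an octave) is G.
10 letter names make it a tenth; at 15 semitones (a half step narrower than major) the quality is minor.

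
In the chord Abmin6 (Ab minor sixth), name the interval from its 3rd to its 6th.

Ab minor sixth: Ab–Cb–Eb–F.
So we need the interval from Cb up to F.
4 letter names make it a fourth; at 6 semitones (a half step wider than perfect) the quality is augmented.

augmented fourth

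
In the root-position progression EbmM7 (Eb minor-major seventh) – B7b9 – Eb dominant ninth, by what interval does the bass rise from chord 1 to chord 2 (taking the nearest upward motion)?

The roots are Eb and B.
5 letter names make it a fifth; at 8 semitones (a half step wider than perfect) the quality is augmented.

augmented 5th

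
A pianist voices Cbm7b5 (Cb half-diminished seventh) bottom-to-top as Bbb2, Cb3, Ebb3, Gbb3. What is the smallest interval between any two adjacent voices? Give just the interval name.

major second

Adjacent intervals: Bbb2→Cb3 = major second; Cb3→Ebb3 = minor third; Ebb3→Gbb3 = minor third.
The smallest is Bbb2 to Cb3, a major second (2 semitones).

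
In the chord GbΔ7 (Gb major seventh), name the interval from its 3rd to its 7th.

perfect 5th

Spelling the chord: Gb Bb Db F.
That puts Bb below F.
Bb up to F spans 5 letter names and 7 semitones — a perfect fifth.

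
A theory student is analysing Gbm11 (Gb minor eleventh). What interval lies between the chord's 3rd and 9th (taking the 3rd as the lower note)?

The chord tones of Gbm11 (Gb minor eleventh) are Gb, Bbb, Db, Fb, Ab, Cb.
That puts Bbb below Ab.
Bbb up to Ab spans 7 letter names and 11 semitones — a major seventh.

major 7th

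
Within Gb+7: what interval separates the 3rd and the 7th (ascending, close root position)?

diminished fifth

Gb augmented seventh is spelled Gb Bb D Fb.
The 3rd is Bb and the 7th is Fb.
Bb up to Fb is 6 semitones, a half step narrower than a perfect fifth, so the interval is diminished.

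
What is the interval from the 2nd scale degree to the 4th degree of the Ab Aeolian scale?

The scale runs Ab Bb Cb Db Eb Fb Gb.
2nd scale degree = Bb; degree 4 = Db.
Bb up to Db is 3 semitones, a half step narrower than a major third, so the interval is minor.

m3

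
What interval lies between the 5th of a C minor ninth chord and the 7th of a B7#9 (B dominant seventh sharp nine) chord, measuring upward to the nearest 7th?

major 2nd

The 5th of C minor ninth is G; the 7th of B7#9 (B dominant seventh sharp nine) is A.
G up to A spans 2 letter names and 2 semitones — a major second.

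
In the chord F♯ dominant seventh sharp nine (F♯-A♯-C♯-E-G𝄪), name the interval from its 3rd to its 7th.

diminished fifth

3rd = A♯; 7th = E.
A♯ up to E is 6 semitones, a half step narrower than a perfect fifth, so the interval is diminished.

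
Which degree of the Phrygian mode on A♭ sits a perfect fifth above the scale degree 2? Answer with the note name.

Fb

The scale is A♭ B𝄫 C♭ D♭ E♭ F♭ G♭.
The scale degree 2 is B𝄫; a perfect fifth above that is F♭ — scale degree 6.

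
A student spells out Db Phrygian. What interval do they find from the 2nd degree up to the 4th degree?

Db phrygian: Db Ebb Fb Gb Ab Bbb Cb.
That puts Ebb below Gb.
Ebb up to Gb spans 3 letter names and 4 semitones — a major third.

major 3rd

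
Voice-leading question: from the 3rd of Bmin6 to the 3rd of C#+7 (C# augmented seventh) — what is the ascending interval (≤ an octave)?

Bmin6 has D as its 3rd, and C#+7 (C# augmented seventh) has E# as its 3rd.
D up to E# is 3 semitones, a half step wider than a major second, so the interval is augmented.

augmented second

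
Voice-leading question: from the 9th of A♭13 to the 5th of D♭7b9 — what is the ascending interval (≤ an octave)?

The 9th of A♭13 is B♭; the 5th of D♭7b9 is A♭.
7 letter names make it a seventh; at 10 semitones (a half step narrower than major) the quality is minor.

minor seventh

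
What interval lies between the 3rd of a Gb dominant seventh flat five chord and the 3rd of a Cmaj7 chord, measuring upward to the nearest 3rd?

The 3rd of Gb dominant seventh flat five is Bb; the 3rd of Cmaj7 is E.
4 letter names make it a fourth; at 6 semitones (a half step wider than perfect) the quality is augmented.

augmented fourth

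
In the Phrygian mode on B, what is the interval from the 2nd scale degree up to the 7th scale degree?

The scale runs B C D E F# G A.
The 2nd scale degree is C and the scale degree 7 is A.
C up to A spans 6 letter names and 9 semitones — a major sixth.

major 6th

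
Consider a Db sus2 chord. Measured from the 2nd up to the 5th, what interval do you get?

perfect fourth

Db sus2 is spelled Db-Eb-Ab.
So we need the interval from Eb up to Ab.
Eb up to Ab spans 4 letter names and 5 semitones — a perfect fourth.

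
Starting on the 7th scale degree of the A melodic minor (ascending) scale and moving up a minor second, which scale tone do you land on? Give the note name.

The scale is A B C D E F♯ G♯.
The 7th scale degree is G♯; a minor second above that is A — scale degree 1.

A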